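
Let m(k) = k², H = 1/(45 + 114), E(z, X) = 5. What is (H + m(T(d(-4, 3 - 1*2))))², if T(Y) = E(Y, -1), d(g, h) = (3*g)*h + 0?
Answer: 15808576/25281 ≈ 625.31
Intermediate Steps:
d(g, h) = 3*g*h (d(g, h) = 3*g*h + 0 = 3*g*h)
H = 1/159 ≈ 0.0062893
T(Y) = 5
(H + m(T(d(-4, 3 - 1*2))))² = (1/159 + 5²)² = (1/159 + 25)² = (3976/159)² = 15808576/25281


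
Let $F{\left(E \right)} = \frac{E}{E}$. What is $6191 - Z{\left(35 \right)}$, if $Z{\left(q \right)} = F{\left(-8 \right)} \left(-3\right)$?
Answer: $6194$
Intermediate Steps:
$F{\left(E \right)} = 1$
$Z{\left(q \right)} = -3$ ($Z{\left(q \right)} = 1 \left(-3\right) = -3$)
$6191 - Z{\left(35 \right)} = 6191 - -3 = 6191 + 3 = 6194$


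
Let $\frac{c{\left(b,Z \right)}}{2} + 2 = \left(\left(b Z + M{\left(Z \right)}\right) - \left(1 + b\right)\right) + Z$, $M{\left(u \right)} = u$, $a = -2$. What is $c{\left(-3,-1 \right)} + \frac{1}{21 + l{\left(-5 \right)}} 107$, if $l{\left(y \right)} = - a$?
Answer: $\frac{153}{23} \approx 6.6522$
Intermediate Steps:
$l{\left(y \right)} = 2$ ($l{\left(y \right)} = \left(-1\right) \left(-2\right) = 2$)
$c{\left(b,Z \right)} = -6 - 2 b + 4 Z + 2 Z b$ ($c{\left(b,Z \right)} = -4 + 2 \left(\left(\left(b Z + Z\right) - \left(1 + b\right)\right) + Z\right) = -4 + 2 \left(\left(\left(Z b + Z\right) - \left(1 + b\right)\right) + Z\right) = -4 + 2 \left(\left(\left(Z + Z b\right) - \left(1 + b\right)\right) + Z\right) = -4 + 2 \left(\left(-1 + Z - b + Z b\right) + Z\right) = -4 + 2 \left(-1 - b + 2 Z + Z b\right) = -4 + \left(-2 - 2 b + 4 Z + 2 Z b\right) = -6 - 2 b + 4 Z + 2 Z b$)
$c{\left(-3,-1 \right)} + \frac{1}{21 + l{\left(-5 \right)}} 107 = \left(-6 - -6 + 4 \left(-1\right) + 2 \left(-1\right) \left(-3\right)\right) + \frac{1}{21 + 2} \cdot 107 = \left(-6 + 6 - 4 + 6\right) + \frac{1}{23} \cdot 107 = 2 + \frac{1}{23} \cdot 107 = 2 + \frac{107}{23} = \frac{153}{23}$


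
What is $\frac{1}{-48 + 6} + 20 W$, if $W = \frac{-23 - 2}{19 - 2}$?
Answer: $- \frac{21017}{714} \approx -29.436$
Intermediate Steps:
$W = - \frac{25}{17} \approx -1.4706$
$\frac{1}{-48 + 6} + 20 W = \frac{1}{-48 + 6} + 20 \left(- \frac{25}{17}\right) = \frac{1}{-42} - \frac{500}{17} = - \frac{1}{42} - \frac{500}{17} = - \frac{21017}{714}$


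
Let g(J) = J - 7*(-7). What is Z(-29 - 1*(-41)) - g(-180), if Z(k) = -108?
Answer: 23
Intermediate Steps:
g(J) = 49 + J (g(J) = J + 49 = 49 + J)
Z(-29 - 1*(-41)) - g(-180) = -108 - (49 - 180) = -108 - 1*(-131) = -108 + 131 = 23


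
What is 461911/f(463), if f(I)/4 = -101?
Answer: -461911/404 ≈ -1143.3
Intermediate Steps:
f(I) = -404 (f(I) = 4*(-101) = -404)
461911/f(463) = 461911/(-404) = 461911*(-1/404) = -461911/404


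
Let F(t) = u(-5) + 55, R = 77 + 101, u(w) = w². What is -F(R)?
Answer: -80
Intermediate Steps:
R = 178
F(t) = 80 (F(t) = (-5)² + 55 = 25 + 55 = 80)
-F(R) = -1*80 = -80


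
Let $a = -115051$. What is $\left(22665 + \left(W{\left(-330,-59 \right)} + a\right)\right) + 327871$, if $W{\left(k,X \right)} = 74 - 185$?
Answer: $235374$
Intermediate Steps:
$W{\left(k,X \right)} = -111$
$\left(22665 + \left(W{\left(-330,-59 \right)} + a\right)\right) + 327871 = \left(22665 - 115162\right) + 327871 = -92497 + 327871 = 235374$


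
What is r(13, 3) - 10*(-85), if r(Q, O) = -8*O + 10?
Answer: 836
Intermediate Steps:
r(Q, O) = 10 - 8*O
r(13, 3) - 10*(-85) = (10 - 8*3) - 10*(-85) = (10 - 24) + 850 = -14 + 850 = 836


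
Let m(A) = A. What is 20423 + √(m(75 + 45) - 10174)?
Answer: 20423 + I*√10054 ≈ 20423.0 + 100.27*I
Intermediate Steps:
20423 + √(m(75 + 45) - 10174) = 20423 + √((75 + 45) - 10174) = 20423 + √(120 - 10174) = 20423 + √(-10054) = 20423 + I*√10054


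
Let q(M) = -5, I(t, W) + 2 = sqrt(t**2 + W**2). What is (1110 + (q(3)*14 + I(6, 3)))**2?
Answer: 1077489 + 6228*sqrt(5) ≈ 1.0914e+6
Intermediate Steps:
I(t, W) = -2 + sqrt(W**2 + t**2) (I(t, W) = -2 + sqrt(t**2 + W**2) = -2 + sqrt(W**2 + t**2))
(1110 + (q(3)*14 + I(6, 3)))**2 = (1110 + (-5*14 + (-2 + sqrt(3**2 + 6**2))))**2 = (1110 + (-70 + (-2 + sqrt(9 + 36))))**2 = (1110 + (-70 + (-2 + sqrt(45))))**2 = (1110 + (-70 + (-2 + 3*sqrt(5))))**2 = (1110 + (-72 + 3*sqrt(5)))**2 = (1038 + 3*sqrt(5))**2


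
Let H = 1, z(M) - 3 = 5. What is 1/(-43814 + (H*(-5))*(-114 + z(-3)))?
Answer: -1/43284 ≈ -2.3103e-5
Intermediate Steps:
z(M) = 8 (z(M) = 3 + 5 = 8)
1/(-43814 + (H*(-5))*(-114 + z(-3))) = 1/(-43814 + (1*(-5))*(-114 + 8)) = 1/(-43814 - 5*(-106)) = 1/(-43814 + 530) = 1/(-43284) = -1/43284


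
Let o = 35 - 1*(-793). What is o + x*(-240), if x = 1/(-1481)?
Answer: 1226508/1481 ≈ 828.16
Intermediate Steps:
o = 828 (o = 35 + 793 = 828)
x = -1/1481 ≈ -0.00067522
o + x*(-240) = 828 - 1/1481*(-240) = 828 + 240/1481 = 1226508/1481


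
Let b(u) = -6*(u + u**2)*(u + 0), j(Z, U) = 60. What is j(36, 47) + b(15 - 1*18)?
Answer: 168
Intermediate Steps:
b(u) = -6*u*(u + u**2) (b(u) = -6*(u + u**2)*u = -6*u*(u + u**2))
j(36, 47) + b(15 - 1*18) = 60 + 6*(15 - 1*18)**2*(-1 - (15 - 1*18)) = 60 + 6*(15 - 18)**2*(-1 - (15 - 18)) = 60 + 6*(-3)**2*(-1 - 1*(-3)) = 60 + 6*9*(-1 + 3) = 60 + 6*9*2 = 60 + 108 = 168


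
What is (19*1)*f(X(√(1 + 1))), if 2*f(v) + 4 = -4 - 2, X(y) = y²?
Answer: -95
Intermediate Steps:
f(v) = -5 (f(v) = -2 + (-4 - 2)/2 = -2 + (½)*(-6) = -2 - 3 = -5)
(19*1)*f(X(√(1 + 1))) = (19*1)*(-5) = 19*(-5) = -95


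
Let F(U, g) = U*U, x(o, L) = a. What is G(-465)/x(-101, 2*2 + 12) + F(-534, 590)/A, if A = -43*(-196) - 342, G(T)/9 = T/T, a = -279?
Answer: 4415875/125333 ≈ 35.233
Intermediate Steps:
x(o, L) = -279
G(T) = 9 (G(T) = 9*(T/T) = 9*1 = 9)
F(U, g) = U²
A = 8086 (A = 8428 - 342 = 8086)
G(-465)/x(-101, 2*2 + 12) + F(-534, 590)/A = 9/(-279) + (-534)²/8086 = 9*(-1/279) + 285156*(1/8086) = -1/31 + 142578/4043 = 4415875/125333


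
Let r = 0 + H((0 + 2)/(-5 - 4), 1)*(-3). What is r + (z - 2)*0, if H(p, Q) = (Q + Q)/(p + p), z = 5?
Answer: 27/2 ≈ 13.500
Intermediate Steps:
H(p, Q) = Q/p (H(p, Q) = (2*Q)/((2*p)) = (2*Q)*(1/(2*p)) = Q/p)
r = 27/2 (r = 0 + (1/((0 + 2)/(-5 - 4)))*(-3) = 0 + (1/(2/(-9)))*(-3) = 0 + (1/(2*(-⅑)))*(-3) = 0 + (1/(-2/9))*(-3) = 0 + (1*(-9/2))*(-3) = 0 - 9/2*(-3) = 0 + 27/2 = 27/2 ≈ 13.500)
r + (z - 2)*0 = 27/2 + (5 - 2)*0 = 27/2 + 3*0 = 27/2 + 0 = 27/2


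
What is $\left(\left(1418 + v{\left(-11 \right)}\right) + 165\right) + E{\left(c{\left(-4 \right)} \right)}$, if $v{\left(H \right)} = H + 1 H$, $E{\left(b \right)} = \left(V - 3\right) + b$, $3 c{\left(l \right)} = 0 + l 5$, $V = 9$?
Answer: $\frac{4681}{3} \approx 1560.3$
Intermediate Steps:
$c{\left(l \right)} = \frac{5 l}{3}$ ($c{\left(l \right)} = \frac{0 + l 5}{3} = \frac{0 + 5 l}{3} = \frac{5 l}{3}$)
$E{\left(b \right)} = 6 + b$ ($E{\left(b \right)} = \left(9 - 3\right) + b = 6 + b$)
$v{\left(H \right)} = 2 H$ ($v{\left(H \right)} = H + H = 2 H$)
$\left(\left(1418 + v{\left(-11 \right)}\right) + 165\right) + E{\left(c{\left(-4 \right)} \right)} = \left(\left(1418 + 2 \left(-11\right)\right) + 165\right) + \left(6 + \frac{5}{3} \left(-4\right)\right) = \left(\left(1418 - 22\right) + 165\right) + \left(6 - \frac{20}{3}\right) = \left(1396 + 165\right) - \frac{2}{3} = 1561 - \frac{2}{3} = \frac{4681}{3}$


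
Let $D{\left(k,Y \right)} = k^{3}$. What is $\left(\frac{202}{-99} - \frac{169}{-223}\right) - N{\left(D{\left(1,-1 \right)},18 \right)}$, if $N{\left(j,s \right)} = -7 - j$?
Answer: $\frac{148301}{22077} \approx 6.7174$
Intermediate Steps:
$\left(\frac{202}{-99} - \frac{169}{-223}\right) - N{\left(D{\left(1,-1 \right)},18 \right)} = \left(\frac{202}{-99} - \frac{169}{-223}\right) - \left(-7 - 1^{3}\right) = \left(202 \left(- \frac{1}{99}\right) - - \frac{169}{223}\right) - \left(-7 - 1\right) = \left(- \frac{202}{99} + \frac{169}{223}\right) - \left(-7 - 1\right) = - \frac{28315}{22077} - -8 = - \frac{28315}{22077} + 8 = \frac{148301}{22077}$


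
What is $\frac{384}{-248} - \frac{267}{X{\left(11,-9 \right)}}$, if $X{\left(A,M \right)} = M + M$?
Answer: $\frac{2471}{186} \approx 13.285$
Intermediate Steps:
$X{\left(A,M \right)} = 2 M$
$\frac{384}{-248} - \frac{267}{X{\left(11,-9 \right)}} = \frac{384}{-248} - \frac{267}{2 \left(-9\right)} = 384 \left(- \frac{1}{248}\right) - \frac{267}{-18} = - \frac{48}{31} - - \frac{89}{6} = - \frac{48}{31} + \frac{89}{6} = \frac{2471}{186}$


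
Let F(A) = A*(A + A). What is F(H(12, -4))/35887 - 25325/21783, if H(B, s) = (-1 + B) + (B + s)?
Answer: -893110949/781726521 ≈ -1.1425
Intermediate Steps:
H(B, s) = -1 + s + 2*B
F(A) = 2*A² (F(A) = A*(2*A) = 2*A²)
F(H(12, -4))/35887 - 25325/21783 = (2*(-1 - 4 + 2*12)²)/35887 - 25325/21783 = (2*(-1 - 4 + 24)²)*(1/35887) - 25325*1/21783 = (2*19²)*(1/35887) - 25325/21783 = (2*361)*(1/35887) - 25325/21783 = 722*(1/35887) - 25325/21783 = 722/35887 - 25325/21783 = -893110949/781726521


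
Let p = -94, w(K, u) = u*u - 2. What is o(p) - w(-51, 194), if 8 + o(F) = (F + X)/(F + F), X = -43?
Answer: -7076559/188 ≈ -37641.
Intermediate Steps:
w(K, u) = -2 + u**2 (w(K, u) = u**2 - 2 = -2 + u**2)
o(F) = -8 + (-43 + F)/(2*F) (o(F) = -8 + (F - 43)/(F + F) = -8 + (-43 + F)/((2*F)) = -8 + (-43 + F)*(1/(2*F)) = -8 + (-43 + F)/(2*F))
o(p) - w(-51, 194) = (1/2)*(-43 - 15*(-94))/(-94) - (-2 + 194**2) = (1/2)*(-1/94)*(-43 + 1410) - (-2 + 37636) = (1/2)*(-1/94)*1367 - 1*37634 = -1367/188 - 37634 = -7076559/188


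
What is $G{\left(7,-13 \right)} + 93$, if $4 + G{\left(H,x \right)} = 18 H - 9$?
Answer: $206$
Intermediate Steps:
$G{\left(H,x \right)} = -13 + 18 H$ ($G{\left(H,x \right)} = -4 + \left(18 H - 9\right) = -4 + \left(-9 + 18 H\right) = -13 + 18 H$)
$G{\left(7,-13 \right)} + 93 = \left(-13 + 18 \cdot 7\right) + 93 = \left(-13 + 126\right) + 93 = 113 + 93 = 206$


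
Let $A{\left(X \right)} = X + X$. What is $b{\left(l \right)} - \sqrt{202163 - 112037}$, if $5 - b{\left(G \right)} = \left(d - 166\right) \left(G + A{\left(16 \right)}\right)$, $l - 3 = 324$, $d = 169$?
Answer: $-1072 - 3 \sqrt{10014} \approx -1372.2$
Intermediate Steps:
$A{\left(X \right)} = 2 X$
$l = 327$ ($l = 3 + 324 = 327$)
$b{\left(G \right)} = -91 - 3 G$ ($b{\left(G \right)} = 5 - \left(169 - 166\right) \left(G + 2 \cdot 16\right) = 5 - 3 \left(G + 32\right) = 5 - 3 \left(32 + G\right) = 5 - \left(96 + 3 G\right) = -91 - 3 G$)
$b{\left(l \right)} - \sqrt{202163 - 112037} = \left(-91 - 981\right) - \sqrt{202163 - 112037} = \left(-91 - 981\right) - \sqrt{90126} = -1072 - 3 \sqrt{10014}$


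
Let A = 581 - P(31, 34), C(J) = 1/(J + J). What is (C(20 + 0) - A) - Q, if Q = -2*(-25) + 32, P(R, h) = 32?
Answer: -25239/40 ≈ -630.97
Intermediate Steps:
C(J) = 1/(2*J)
A = 549 (A = 581 - 1*32 = 581 - 32 = 549)
Q = 82 (Q = 50 + 32 = 82)
(C(20 + 0) - A) - Q = (1/(2*(20 + 0)) - 1*549) - 1*82 = ((1/2)/20 - 549) - 82 = ((1/2)*(1/20) - 549) - 82 = (1/40 - 549) - 82 = -21959/40 - 82 = -25239/40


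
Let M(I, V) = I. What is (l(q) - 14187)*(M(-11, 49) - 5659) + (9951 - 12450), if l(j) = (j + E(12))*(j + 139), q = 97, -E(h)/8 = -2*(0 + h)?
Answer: -306278889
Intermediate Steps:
E(h) = 16*h (E(h) = -(-16)*(0 + h) = -(-16)*h = 16*h)
l(j) = (139 + j)*(192 + j) (l(j) = (j + 16*12)*(j + 139) = (j + 192)*(139 + j) = (192 + j)*(139 + j) = (139 + j)*(192 + j))
(l(q) - 14187)*(M(-11, 49) - 5659) + (9951 - 12450) = ((26688 + 97² + 331*97) - 14187)*(-11 - 5659) + (9951 - 12450) = ((26688 + 9409 + 32107) - 14187)*(-5670) - 2499 = (68204 - 14187)*(-5670) - 2499 = 54017*(-5670) - 2499 = -306276390 - 2499 = -306278889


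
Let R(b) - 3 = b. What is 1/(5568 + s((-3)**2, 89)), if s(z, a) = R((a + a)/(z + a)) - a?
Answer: 49/268707 ≈ 0.00018235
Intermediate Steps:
R(b) = 3 + b
s(z, a) = 3 - a + 2*a/(a + z) (s(z, a) = (3 + (a + a)/(z + a)) - a = (3 + (2*a)/(a + z)) - a = (3 + 2*a/(a + z)) - a = 3 - a + 2*a/(a + z))
1/(5568 + s((-3)**2, 89)) = 1/(5568 + (2*89 + (3 - 1*89)*(89 + (-3)**2))/(89 + (-3)**2)) = 1/(5568 + (178 + (3 - 89)*(89 + 9))/(89 + 9)) = 1/(5568 + (178 - 86*98)/98) = 1/(5568 + (178 - 8428)/98) = 1/(5568 + (1/98)*(-8250)) = 1/(5568 - 4125/49) = 1/(268707/49) = 49/268707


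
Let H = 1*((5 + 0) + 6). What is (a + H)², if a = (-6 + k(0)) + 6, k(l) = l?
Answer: 121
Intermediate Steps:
a = 0 (a = (-6 + 0) + 6 = -6 + 6 = 0)
H = 11 (H = 1*(5 + 6) = 1*11 = 11)
(a + H)² = (0 + 11)² = 11² = 121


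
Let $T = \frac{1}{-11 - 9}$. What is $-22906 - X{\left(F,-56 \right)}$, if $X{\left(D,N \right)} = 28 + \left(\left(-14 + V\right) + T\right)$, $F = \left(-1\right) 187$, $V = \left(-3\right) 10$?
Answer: $- \frac{457799}{20} \approx -22890.0$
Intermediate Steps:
$V = -30$
$F = -187$
$T = - \frac{1}{20}$ ($T = \frac{1}{-20} = - \frac{1}{20} \approx -0.05$)
$X{\left(D,N \right)} = - \frac{321}{20}$ ($X{\left(D,N \right)} = 28 - \frac{881}{20} = - \frac{321}{20}$)
$-22906 - X{\left(F,-56 \right)} = -22906 - - \frac{321}{20} = -22906 + \frac{321}{20} = - \frac{457799}{20}$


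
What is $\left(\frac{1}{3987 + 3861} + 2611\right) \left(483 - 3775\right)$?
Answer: $- \frac{16864199167}{1962} \approx -8.5954 \cdot 10^{6}$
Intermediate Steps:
$\left(\frac{1}{3987 + 3861} + 2611\right) \left(483 - 3775\right) = \left(\frac{1}{7848} + 2611\right) \left(-3292\right) = \frac{20491129}{7848} \left(-3292\right) = - \frac{16864199167}{1962}$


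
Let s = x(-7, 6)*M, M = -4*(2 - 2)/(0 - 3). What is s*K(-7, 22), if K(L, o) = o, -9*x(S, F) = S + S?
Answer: 0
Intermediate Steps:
x(S, F) = -2*S/9 (x(S, F) = -(S + S)/9 = -2*S/9)
M = 0 (M = -0/(-3) = -0*(-1)/3 = -4*0 = 0)
s = 0 (s = -2/9*(-7)*0 = (14/9)*0 = 0)
s*K(-7, 22) = 0*22 = 0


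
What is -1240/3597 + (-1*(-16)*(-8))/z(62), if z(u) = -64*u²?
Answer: -2379683/6913434 ≈ -0.34421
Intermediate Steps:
-1240/3597 + (-1*(-16)*(-8))/z(62) = -1240/3597 + (-1*(-16)*(-8))/((-64*62²)) = -1240*1/3597 + (16*(-8))/((-64*3844)) = -1240/3597 - 128/(-246016) = -1240/3597 - 128*(-1/246016) = -1240/3597 + 1/1922 = -2379683/6913434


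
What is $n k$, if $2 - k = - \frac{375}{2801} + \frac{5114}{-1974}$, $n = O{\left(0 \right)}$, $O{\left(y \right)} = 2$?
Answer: $\frac{26122912}{2764587} \approx 9.4491$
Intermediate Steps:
$n = 2$
$k = \frac{13061456}{2764587}$ ($k = 2 - \left(- \frac{375}{2801} + \frac{5114}{-1974}\right) = 2 - \left(\left(-375\right) \frac{1}{2801} + 5114 \left(- \frac{1}{1974}\right)\right) = 2 - \left(- \frac{375}{2801} - \frac{2557}{987}\right) = 2 - - \frac{7532282}{2764587} = 2 + \frac{7532282}{2764587} = \frac{13061456}{2764587} \approx 4.7246$)
$n k = 2 \cdot \frac{13061456}{2764587} = \frac{26122912}{2764587}$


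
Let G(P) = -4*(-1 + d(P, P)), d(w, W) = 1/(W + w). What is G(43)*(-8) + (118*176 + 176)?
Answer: 899232/43 ≈ 20912.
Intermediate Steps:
G(P) = 4 - 2/P (G(P) = -4*(-1 + 1/(P + P)) = -4*(-1 + 1/(2*P)) = 4 - 2/P)
G(43)*(-8) + (118*176 + 176) = (4 - 2/43)*(-8) + (118*176 + 176) = (4 - 2*1/43)*(-8) + (20768 + 176) = (4 - 2/43)*(-8) + 20944 = (170/43)*(-8) + 20944 = -1360/43 + 20944 = 899232/43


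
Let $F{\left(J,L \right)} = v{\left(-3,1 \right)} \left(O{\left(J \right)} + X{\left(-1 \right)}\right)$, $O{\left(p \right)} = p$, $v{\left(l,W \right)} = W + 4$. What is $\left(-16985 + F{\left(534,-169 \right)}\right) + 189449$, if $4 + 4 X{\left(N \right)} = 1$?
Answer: $\frac{700521}{4} \approx 1.7513 \cdot 10^{5}$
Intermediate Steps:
$X{\left(N \right)} = - \frac{3}{4}$ ($X{\left(N \right)} = -1 + \frac{1}{4} \cdot 1 = -1 + \frac{1}{4} = - \frac{3}{4}$)
$v{\left(l,W \right)} = 4 + W$
$F{\left(J,L \right)} = - \frac{15}{4} + 5 J$ ($F{\left(J,L \right)} = \left(4 + 1\right) \left(J - \frac{3}{4}\right) = 5 \left(- \frac{3}{4} + J\right) = - \frac{15}{4} + 5 J$)
$\left(-16985 + F{\left(534,-169 \right)}\right) + 189449 = \left(-16985 + \left(- \frac{15}{4} + 5 \cdot 534\right)\right) + 189449 = \left(-16985 + \left(- \frac{15}{4} + 2670\right)\right) + 189449 = \left(-16985 + \frac{10665}{4}\right) + 189449 = - \frac{57275}{4} + 189449 = \frac{700521}{4}$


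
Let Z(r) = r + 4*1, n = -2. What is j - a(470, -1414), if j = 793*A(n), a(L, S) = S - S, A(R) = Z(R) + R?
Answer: 0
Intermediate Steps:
Z(r) = 4 + r (Z(r) = r + 4 = 4 + r)
A(R) = 4 + 2*R (A(R) = (4 + R) + R = 4 + 2*R)
a(L, S) = 0
j = 0 (j = 793*(4 + 2*(-2)) = 793*(4 - 4) = 793*0 = 0)
j - a(470, -1414) = 0 - 1*0 = 0 + 0 = 0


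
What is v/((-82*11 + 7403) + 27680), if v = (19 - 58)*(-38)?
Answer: 78/1799 ≈ 0.043357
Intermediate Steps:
v = 1482 (v = -39*(-38) = 1482)
v/((-82*11 + 7403) + 27680) = 1482/((-82*11 + 7403) + 27680) = 1482/((-902 + 7403) + 27680) = 1482/(6501 + 27680) = 1482/34181 = 1482*(1/34181) = 78/1799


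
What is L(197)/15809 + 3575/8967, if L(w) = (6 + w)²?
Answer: 426038278/141759303 ≈ 3.0054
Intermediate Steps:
L(197)/15809 + 3575/8967 = (6 + 197)²/15809 + 3575/8967 = 203²*(1/15809) + 3575*(1/8967) = 41209*(1/15809) + 3575/8967 = 41209/15809 + 3575/8967 = 426038278/141759303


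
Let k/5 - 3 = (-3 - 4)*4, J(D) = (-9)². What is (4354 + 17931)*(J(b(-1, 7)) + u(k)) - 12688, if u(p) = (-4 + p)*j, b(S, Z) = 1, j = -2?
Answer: 7541927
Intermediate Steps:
J(D) = 81
k = -125 (k = 15 + 5*((-3 - 4)*4) = 15 + 5*(-7*4) = 15 + 5*(-28) = 15 - 140 = -125)
u(p) = 8 - 2*p (u(p) = (-4 + p)*(-2) = 8 - 2*p)
(4354 + 17931)*(J(b(-1, 7)) + u(k)) - 12688 = (4354 + 17931)*(81 + (8 - 2*(-125))) - 12688 = 22285*(81 + (8 + 250)) - 12688 = 22285*(81 + 258) - 12688 = 22285*339 - 12688 = 7554615 - 12688 = 7541927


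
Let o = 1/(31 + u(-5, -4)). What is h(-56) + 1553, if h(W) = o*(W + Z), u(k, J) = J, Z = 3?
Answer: 41878/27 ≈ 1551.0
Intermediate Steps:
o = 1/27 (o = 1/(31 - 4) = 1/27 ≈ 0.037037)
h(W) = ⅑ + W/27 (h(W) = (W + 3)/27 = (3 + W)/27 = ⅑ + W/27)
h(-56) + 1553 = (⅑ + (1/27)*(-56)) + 1553 = (⅑ - 56/27) + 1553 = -53/27 + 1553 = 41878/27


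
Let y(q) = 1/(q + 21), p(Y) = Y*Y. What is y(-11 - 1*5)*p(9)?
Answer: 81/5 ≈ 16.200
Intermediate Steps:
p(Y) = Y²
y(q) = 1/(21 + q)
y(-11 - 1*5)*p(9) = 9²/(21 + (-11 - 1*5)) = 81/(21 + (-11 - 5)) = 81/(21 - 16) = 81/5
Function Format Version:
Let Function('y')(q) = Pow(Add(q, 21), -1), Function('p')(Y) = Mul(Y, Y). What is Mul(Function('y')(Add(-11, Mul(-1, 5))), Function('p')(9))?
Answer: Rational(81, 5) ≈ 16.200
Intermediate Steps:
Function('p')(Y) = Pow(Y, 2)
Function('y')(q) = Pow(Add(21, q), -1)
Mul(Function('y')(Add(-11, Mul(-1, 5))), Function('p')(9)) = Mul(Pow(Add(21, Add(-11, Mul(-1, 5))), -1), Pow(9, 2)) = Mul(Pow(Add(21, Add(-11, -5)), -1), 81) = Mul(Pow(Add(21, -16), -1), 81) = Mul(Pow(5, -1), 81) = Mul(Rational(1, 5), 81) = Rational(81, 5)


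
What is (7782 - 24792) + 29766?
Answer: 12756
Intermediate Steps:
(7782 - 24792) + 29766 = -17010 + 29766 = 12756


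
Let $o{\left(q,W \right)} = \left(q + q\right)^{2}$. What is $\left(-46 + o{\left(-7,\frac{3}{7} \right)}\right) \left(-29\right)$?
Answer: $-4350$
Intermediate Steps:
$o{\left(q,W \right)} = 4 q^{2}$ ($o{\left(q,W \right)} = \left(2 q\right)^{2} = 4 q^{2}$)
$\left(-46 + o{\left(-7,\frac{3}{7} \right)}\right) \left(-29\right) = \left(-46 + 4 \left(-7\right)^{2}\right) \left(-29\right) = \left(-46 + 4 \cdot 49\right) \left(-29\right) = \left(-46 + 196\right) \left(-29\right) = 150 \left(-29\right) = -4350$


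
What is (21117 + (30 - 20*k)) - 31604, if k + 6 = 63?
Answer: -11597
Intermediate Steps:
k = 57 (k = -6 + 63 = 57)
(21117 + (30 - 20*k)) - 31604 = (21117 + (30 - 20*57)) - 31604 = (21117 + (30 - 1140)) - 31604 = (21117 - 1110) - 31604 = 20007 - 31604 = -11597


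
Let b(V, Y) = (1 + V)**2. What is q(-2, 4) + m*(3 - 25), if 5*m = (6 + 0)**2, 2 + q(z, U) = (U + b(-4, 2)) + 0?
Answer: -737/5 ≈ -147.40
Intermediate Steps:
q(z, U) = 7 + U (q(z, U) = -2 + ((U + (1 - 4)**2) + 0) = -2 + ((U + (-3)**2) + 0) = -2 + ((U + 9) + 0) = -2 + ((9 + U) + 0) = -2 + (9 + U) = 7 + U)
m = 36/5 (m = (6 + 0)**2/5 = (1/5)*6**2 = (1/5)*36 = 36/5 ≈ 7.2000)
q(-2, 4) + m*(3 - 25) = (7 + 4) + 36*(3 - 25)/5 = 11 + (36/5)*(-22) = 11 - 792/5 = -737/5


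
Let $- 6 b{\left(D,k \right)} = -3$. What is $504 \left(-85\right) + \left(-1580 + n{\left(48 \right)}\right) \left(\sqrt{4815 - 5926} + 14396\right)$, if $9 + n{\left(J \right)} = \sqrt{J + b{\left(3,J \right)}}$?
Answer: $-42840 - \frac{\left(3178 - \sqrt{194}\right) \left(14396 + i \sqrt{1111}\right)}{2} \approx -2.2818 \cdot 10^{7} - 52732.0 i$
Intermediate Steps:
$b{\left(D,k \right)} = \frac{1}{2}$ ($b{\left(D,k \right)} = \left(- \frac{1}{6}\right) \left(-3\right) = \frac{1}{2}$)
$n{\left(J \right)} = -9 + \sqrt{\frac{1}{2} + J}$ ($n{\left(J \right)} = -9 + \sqrt{J + \frac{1}{2}} = -9 + \sqrt{\frac{1}{2} + J}$)
$504 \left(-85\right) + \left(-1580 + n{\left(48 \right)}\right) \left(\sqrt{4815 - 5926} + 14396\right) = 504 \left(-85\right) + \left(-1580 - \left(9 - \frac{\sqrt{2 + 4 \cdot 48}}{2}\right)\right) \left(\sqrt{4815 - 5926} + 14396\right) = -42840 + \left(-1580 - \left(9 - \frac{\sqrt{2 + 192}}{2}\right)\right) \left(\sqrt{-1111} + 14396\right) = -42840 + \left(-1580 - \left(9 - \frac{\sqrt{194}}{2}\right)\right) \left(i \sqrt{1111} + 14396\right) = -42840 + \left(-1589 + \frac{\sqrt{194}}{2}\right) \left(14396 + i \sqrt{1111}\right)$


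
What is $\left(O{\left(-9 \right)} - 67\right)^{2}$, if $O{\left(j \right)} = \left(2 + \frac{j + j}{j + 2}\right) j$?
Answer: $\frac{573049}{49} \approx 11695.0$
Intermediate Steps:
$O{\left(j \right)} = j \left(2 + \frac{2 j}{2 + j}\right)$ ($O{\left(j \right)} = \left(2 + \frac{2 j}{2 + j}\right) j = j \left(2 + \frac{2 j}{2 + j}\right)$)
$\left(O{\left(-9 \right)} - 67\right)^{2} = \left(4 \left(-9\right) \frac{1}{2 - 9} \left(1 - 9\right) - 67\right)^{2} = \left(4 \left(-9\right) \frac{1}{-7} \left(-8\right) - 67\right)^{2} = \left(4 \left(-9\right) \left(- \frac{1}{7}\right) \left(-8\right) - 67\right)^{2} = \left(- \frac{288}{7} - 67\right)^{2} = \left(- \frac{757}{7}\right)^{2} = \frac{573049}{49}$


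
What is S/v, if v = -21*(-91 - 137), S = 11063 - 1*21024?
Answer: -1423/684 ≈ -2.0804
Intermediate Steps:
S = -9961 (S = 11063 - 21024 = -9961)
v = 4788 (v = -21*(-228) = 4788)
S/v = -9961/4788 = -9961*1/4788 = -1423/684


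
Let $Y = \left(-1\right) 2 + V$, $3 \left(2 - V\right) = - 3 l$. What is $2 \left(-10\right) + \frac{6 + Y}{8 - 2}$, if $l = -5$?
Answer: $- \frac{119}{6} \approx -19.833$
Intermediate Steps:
$V = -3$ ($V = 2 - \frac{\left(-3\right) \left(-5\right)}{3} = 2 - 5 = -3$)
$Y = -5$ ($Y = \left(-1\right) 2 - 3 = -2 - 3 = -5$)
$2 \left(-10\right) + \frac{6 + Y}{8 - 2} = 2 \left(-10\right) + \frac{6 - 5}{8 - 2} = -20 + 1 \cdot \frac{1}{6} = -20 + \frac{1}{6} = - \frac{119}{6}$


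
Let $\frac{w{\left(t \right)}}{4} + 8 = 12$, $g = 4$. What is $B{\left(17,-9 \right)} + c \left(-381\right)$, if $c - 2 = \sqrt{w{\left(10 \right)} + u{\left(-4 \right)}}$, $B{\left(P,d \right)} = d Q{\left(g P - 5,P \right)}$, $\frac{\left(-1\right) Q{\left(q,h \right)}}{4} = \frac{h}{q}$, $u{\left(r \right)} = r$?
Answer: $- \frac{5266}{7} - 762 \sqrt{3} \approx -2072.1$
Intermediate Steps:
$w{\left(t \right)} = 16$ ($w{\left(t \right)} = -32 + 4 \cdot 12 = -32 + 48 = 16$)
$Q{\left(q,h \right)} = - \frac{4 h}{q}$ ($Q{\left(q,h \right)} = - 4 \frac{h}{q} = - \frac{4 h}{q}$)
$B{\left(P,d \right)} = - \frac{4 P d}{-5 + 4 P}$ ($B{\left(P,d \right)} = d \left(- \frac{4 P}{4 P - 5}\right) = d \left(- \frac{4 P}{-5 + 4 P}\right) = - \frac{4 P d}{-5 + 4 P}$)
$c = 2 + 2 \sqrt{3}$ ($c = 2 + \sqrt{16 - 4} = 2 + \sqrt{12} = 2 + 2 \sqrt{3} \approx 5.4641$)
$B{\left(17,-9 \right)} + c \left(-381\right) = \left(-4\right) 17 \left(-9\right) \frac{1}{-5 + 4 \cdot 17} + \left(2 + 2 \sqrt{3}\right) \left(-381\right) = \left(-4\right) 17 \left(-9\right) \frac{1}{-5 + 68} - \left(762 + 762 \sqrt{3}\right) = \left(-4\right) 17 \left(-9\right) \frac{1}{63} - \left(762 + 762 \sqrt{3}\right) = \frac{68}{7} - \left(762 + 762 \sqrt{3}\right) = - \frac{5266}{7} - 762 \sqrt{3}$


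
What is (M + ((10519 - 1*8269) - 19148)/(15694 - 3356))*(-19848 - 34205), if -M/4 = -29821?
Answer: -39775145828991/6169 ≈ -6.4476e+9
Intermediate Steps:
M = 119284 (M = -4*(-29821) = 119284)
(M + ((10519 - 1*8269) - 19148)/(15694 - 3356))*(-19848 - 34205) = (119284 + ((10519 - 1*8269) - 19148)/(15694 - 3356))*(-19848 - 34205) = (119284 + ((10519 - 8269) - 19148)/12338)*(-54053) = (119284 + (2250 - 19148)*(1/12338))*(-54053) = (119284 - 16898*1/12338)*(-54053) = (119284 - 8449/6169)*(-54053) = (735854547/6169)*(-54053) = -39775145828991/6169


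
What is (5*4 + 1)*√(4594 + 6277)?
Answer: 21*√10871 ≈ 2189.5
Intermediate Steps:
(5*4 + 1)*√(4594 + 6277) = (20 + 1)*√10871 = 21*√10871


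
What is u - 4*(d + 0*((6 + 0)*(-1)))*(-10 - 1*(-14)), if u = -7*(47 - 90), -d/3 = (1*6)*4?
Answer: 1453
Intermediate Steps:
d = -72 (d = -3*1*6*4 = -18*4 = -3*24 = -72)
u = 301 (u = -7*(-43) = 301)
u - 4*(d + 0*((6 + 0)*(-1)))*(-10 - 1*(-14)) = 301 - 4*(-72 + 0*((6 + 0)*(-1)))*(-10 - 1*(-14)) = 301 - 4*(-72 + 0*(6*(-1)))*(-10 + 14) = 301 - 4*(-72 + 0*(-6))*4 = 301 - 4*(-72 + 0)*4 = 301 - 4*(-72)*4 = 301 - (-288)*4 = 301 - 1*(-1152) = 301 + 1152 = 1453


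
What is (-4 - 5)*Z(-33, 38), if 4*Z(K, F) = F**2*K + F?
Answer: 214263/2 ≈ 1.0713e+5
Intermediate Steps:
Z(K, F) = F/4 + K*F**2/4 (Z(K, F) = (F**2*K + F)/4 = (K*F**2 + F)/4 = (F + K*F**2)/4 = F/4 + K*F**2/4)
(-4 - 5)*Z(-33, 38) = (-4 - 5)*((1/4)*38*(1 + 38*(-33))) = -9*38*(1 - 1254)/4 = -9*38*(-1253)/4 = -9*(-23807/2) = 214263/2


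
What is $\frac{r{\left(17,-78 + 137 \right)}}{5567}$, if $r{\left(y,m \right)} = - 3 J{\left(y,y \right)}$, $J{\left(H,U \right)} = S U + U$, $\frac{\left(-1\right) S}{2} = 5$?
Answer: $\frac{459}{5567} \approx 0.08245$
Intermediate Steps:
$S = -10$ ($S = \left(-2\right) 5 = -10$)
$J{\left(H,U \right)} = - 9 U$ ($J{\left(H,U \right)} = - 10 U + U = - 9 U$)
$r{\left(y,m \right)} = 27 y$ ($r{\left(y,m \right)} = - 3 \left(- 9 y\right) = 27 y$)
$\frac{r{\left(17,-78 + 137 \right)}}{5567} = \frac{27 \cdot 17}{5567} = 459 \cdot \frac{1}{5567} = \frac{459}{5567}$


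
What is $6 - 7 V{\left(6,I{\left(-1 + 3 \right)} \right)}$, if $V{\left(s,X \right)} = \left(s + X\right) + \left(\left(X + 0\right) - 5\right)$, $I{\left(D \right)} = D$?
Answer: $-29$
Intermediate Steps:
$V{\left(s,X \right)} = -5 + s + 2 X$ ($V{\left(s,X \right)} = \left(X + s\right) + \left(X - 5\right) = \left(X + s\right) + \left(-5 + X\right) = -5 + s + 2 X$)
$6 - 7 V{\left(6,I{\left(-1 + 3 \right)} \right)} = 6 - 7 \left(-5 + 6 + 2 \left(-1 + 3\right)\right) = 6 - 7 \left(-5 + 6 + 2 \cdot 2\right) = 6 - 7 \left(-5 + 6 + 4\right) = 6 - 35 = -29$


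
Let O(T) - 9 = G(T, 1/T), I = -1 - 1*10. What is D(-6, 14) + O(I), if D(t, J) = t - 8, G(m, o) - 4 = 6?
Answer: 5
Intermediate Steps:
G(m, o) = 10 (G(m, o) = 4 + 6 = 10)
D(t, J) = -8 + t
I = -11 (I = -1 - 10 = -11)
O(T) = 19 (O(T) = 9 + 10 = 19)
D(-6, 14) + O(I) = (-8 - 6) + 19 = -14 + 19 = 5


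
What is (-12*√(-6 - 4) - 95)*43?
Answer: -4085 - 516*I*√10 ≈ -4085.0 - 1631.7*I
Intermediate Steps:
(-12*√(-6 - 4) - 95)*43 = (-12*I*√10 - 95)*43 = (-95 - 12*I*√10)*43 = -4085 - 516*I*√10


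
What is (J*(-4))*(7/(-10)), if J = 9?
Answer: 126/5 ≈ 25.200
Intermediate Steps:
(J*(-4))*(7/(-10)) = (9*(-4))*(7/(-10)) = -252*(-1)/10 = -36*(-7/10) = 126/5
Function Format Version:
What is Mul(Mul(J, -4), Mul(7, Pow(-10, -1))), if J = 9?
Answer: Rational(126, 5) ≈ 25.200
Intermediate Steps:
Mul(Mul(J, -4), Mul(7, Pow(-10, -1))) = Mul(Mul(9, -4), Mul(7, Pow(-10, -1))) = Mul(-36, Mul(7, Rational(-1, 10))) = Mul(-36, Rational(-7, 10)) = Rational(126, 5)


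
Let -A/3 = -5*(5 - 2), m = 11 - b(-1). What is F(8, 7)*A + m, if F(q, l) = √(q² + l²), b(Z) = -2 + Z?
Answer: 14 + 45*√113 ≈ 492.36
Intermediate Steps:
F(q, l) = √(l² + q²)
m = 14 (m = 11 - (-2 - 1) = 11 - 1*(-3) = 11 + 3 = 14)
A = 45 (A = -(-15)*(5 - 2) = -(-15)*3 = -3*(-15) = 45)
F(8, 7)*A + m = √(7² + 8²)*45 + 14 = √(49 + 64)*45 + 14 = √113*45 + 14 = 45*√113 + 14 = 14 + 45*√113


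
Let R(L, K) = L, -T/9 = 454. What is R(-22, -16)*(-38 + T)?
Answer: 90728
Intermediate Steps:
T = -4086 (T = -9*454 = -4086)
R(-22, -16)*(-38 + T) = -22*(-38 - 4086) = -22*(-4124) = 90728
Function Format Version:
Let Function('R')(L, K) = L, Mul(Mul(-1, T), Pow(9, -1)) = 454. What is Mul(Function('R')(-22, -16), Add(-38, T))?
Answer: 90728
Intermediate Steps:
T = -4086 (T = Mul(-9, 454) = -4086)
Mul(Function('R')(-22, -16), Add(-38, T)) = Mul(-22, Add(-38, -4086)) = Mul(-22, -4124) = 90728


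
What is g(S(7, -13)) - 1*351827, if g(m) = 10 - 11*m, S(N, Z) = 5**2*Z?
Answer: -348242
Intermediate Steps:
S(N, Z) = 25*Z
g(S(7, -13)) - 1*351827 = (10 - 275*(-13)) - 1*351827 = (10 - 11*(-325)) - 351827 = (10 + 3575) - 351827 = 3585 - 351827 = -348242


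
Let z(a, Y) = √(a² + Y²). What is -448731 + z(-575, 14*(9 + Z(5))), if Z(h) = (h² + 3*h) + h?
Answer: -448731 + √902161 ≈ -4.4778e+5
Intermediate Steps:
Z(h) = h² + 4*h
z(a, Y) = √(Y² + a²)
-448731 + z(-575, 14*(9 + Z(5))) = -448731 + √((14*(9 + 5*(4 + 5)))² + (-575)²) = -448731 + √((14*(9 + 5*9))² + 330625) = -448731 + √((14*(9 + 45))² + 330625) = -448731 + √((14*54)² + 330625) = -448731 + √(756² + 330625) = -448731 + √(571536 + 330625) = -448731 + √902161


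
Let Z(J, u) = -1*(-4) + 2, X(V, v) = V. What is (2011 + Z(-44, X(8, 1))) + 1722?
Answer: 3739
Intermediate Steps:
Z(J, u) = 6 (Z(J, u) = 4 + 2 = 6)
(2011 + Z(-44, X(8, 1))) + 1722 = (2011 + 6) + 1722 = 2017 + 1722 = 3739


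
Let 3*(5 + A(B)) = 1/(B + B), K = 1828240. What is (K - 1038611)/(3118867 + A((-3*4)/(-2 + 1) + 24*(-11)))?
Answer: 1193919048/4715719343 ≈ 0.25318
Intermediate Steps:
A(B) = -5 + 1/(6*B) (A(B) = -5 + 1/(3*(B + B)) = -5 + 1/(3*((2*B))) = -5 + (1/(2*B))/3 = -5 + 1/(6*B))
(K - 1038611)/(3118867 + A((-3*4)/(-2 + 1) + 24*(-11))) = (1828240 - 1038611)/(3118867 + (-5 + 1/(6*((-3*4)/(-2 + 1) + 24*(-11))))) = 789629/(3118867 + (-5 + 1/(6*(-12/(-1) - 264)))) = 789629/(3118867 + (-5 + 1/(6*(-1*(-12) - 264)))) = 789629/(3118867 + (-5 + 1/(6*(12 - 264)))) = 789629/(3118867 + (-5 + (1/6)/(-252))) = 789629/(3118867 + (-5 + (1/6)*(-1/252))) = 789629/(3118867 + (-5 - 1/1512)) = 789629/(3118867 - 7561/1512) = 789629/(4715719343/1512) = 789629*(1512/4715719343) = 1193919048/4715719343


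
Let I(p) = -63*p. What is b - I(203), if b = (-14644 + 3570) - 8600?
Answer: -6885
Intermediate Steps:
b = -19674 (b = -11074 - 8600 = -19674)
b - I(203) = -19674 - (-63)*203 = -19674 - 1*(-12789) = -19674 + 12789 = -6885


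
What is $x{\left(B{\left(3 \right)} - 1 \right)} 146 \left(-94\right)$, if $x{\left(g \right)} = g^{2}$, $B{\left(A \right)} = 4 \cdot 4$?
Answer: $-3087900$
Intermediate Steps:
$B{\left(A \right)} = 16$
$x{\left(B{\left(3 \right)} - 1 \right)} 146 \left(-94\right) = \left(16 - 1\right)^{2} \cdot 146 \left(-94\right) = 15^{2} \cdot 146 \left(-94\right) = 225 \cdot 146 \left(-94\right) = 32850 \left(-94\right) = -3087900$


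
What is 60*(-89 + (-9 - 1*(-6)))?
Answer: -5520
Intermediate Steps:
60*(-89 + (-9 - 1*(-6))) = 60*(-89 + (-9 + 6)) = 60*(-89 - 3) = 60*(-92) = -5520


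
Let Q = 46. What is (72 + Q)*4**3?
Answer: 7552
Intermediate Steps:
(72 + Q)*4**3 = (72 + 46)*4**3 = 118*64 = 7552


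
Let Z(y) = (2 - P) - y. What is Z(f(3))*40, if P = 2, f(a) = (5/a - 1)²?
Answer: -160/9 ≈ -17.778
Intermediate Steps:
f(a) = (-1 + 5/a)²
Z(y) = -y (Z(y) = (2 - 1*2) - y = (2 - 2) - y = 0 - y = -y)
Z(f(3))*40 = -(-5 + 3)²/3²*40 = -(-2)²/9*40 = -4/9*40 = -160/9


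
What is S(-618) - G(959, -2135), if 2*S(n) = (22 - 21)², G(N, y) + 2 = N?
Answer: -1913/2 ≈ -956.50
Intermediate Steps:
G(N, y) = -2 + N
S(n) = ½ (S(n) = (22 - 21)²/2 = (½)*1² = (½)*1 = ½)
S(-618) - G(959, -2135) = ½ - (-2 + 959) = ½ - 1*957 = ½ - 957 = -1913/2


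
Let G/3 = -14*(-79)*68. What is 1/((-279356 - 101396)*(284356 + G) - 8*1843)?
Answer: -1/194175919704 ≈ -5.1500e-12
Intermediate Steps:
G = 225624 (G = 3*(-14*(-79)*68) = 3*(1106*68) = 3*75208 = 225624)
1/((-279356 - 101396)*(284356 + G) - 8*1843) = 1/((-279356 - 101396)*(284356 + 225624) - 8*1843) = 1/(-380752*509980 - 14744) = 1/(-194175904960 - 14744) = 1/(-194175919704) = -1/194175919704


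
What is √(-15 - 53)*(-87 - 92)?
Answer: -358*I*√17 ≈ -1476.1*I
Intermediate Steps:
√(-15 - 53)*(-87 - 92) = √(-68)*(-179) = (2*I*√17)*(-179) = -358*I*√17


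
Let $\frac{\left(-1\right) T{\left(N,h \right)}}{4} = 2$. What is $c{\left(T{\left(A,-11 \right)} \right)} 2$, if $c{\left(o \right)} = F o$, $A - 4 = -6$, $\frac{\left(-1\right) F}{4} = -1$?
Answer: $-64$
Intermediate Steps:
$F = 4$ ($F = \left(-4\right) \left(-1\right) = 4$)
$A = -2$ ($A = 4 - 6 = -2$)
$T{\left(N,h \right)} = -8$ ($T{\left(N,h \right)} = \left(-4\right) 2 = -8$)
$c{\left(o \right)} = 4 o$
$c{\left(T{\left(A,-11 \right)} \right)} 2 = 4 \left(-8\right) 2 = \left(-32\right) 2 = -64$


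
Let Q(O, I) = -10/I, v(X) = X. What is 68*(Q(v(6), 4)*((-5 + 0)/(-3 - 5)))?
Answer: -425/4 ≈ -106.25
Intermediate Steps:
68*(Q(v(6), 4)*((-5 + 0)/(-3 - 5))) = 68*((-10/4)*((-5 + 0)/(-3 - 5))) = 68*((-10*1/4)*(-5/(-8))) = 68*(-(-25)*(-1)/(2*8)) = 68*(-5/2*5/8) = 68*(-25/16) = -425/4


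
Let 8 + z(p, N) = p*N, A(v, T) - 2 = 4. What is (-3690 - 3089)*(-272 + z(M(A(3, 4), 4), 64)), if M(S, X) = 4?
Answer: 162696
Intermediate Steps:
A(v, T) = 6 (A(v, T) = 2 + 4 = 6)
z(p, N) = -8 + N*p (z(p, N) = -8 + p*N = -8 + N*p)
(-3690 - 3089)*(-272 + z(M(A(3, 4), 4), 64)) = (-3690 - 3089)*(-272 + (-8 + 64*4)) = -6779*(-272 + (-8 + 256)) = -6779*(-272 + 248) = -6779*(-24) = 162696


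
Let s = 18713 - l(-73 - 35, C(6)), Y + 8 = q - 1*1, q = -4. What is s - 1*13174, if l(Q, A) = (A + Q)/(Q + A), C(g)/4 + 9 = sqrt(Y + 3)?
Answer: 5538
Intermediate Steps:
Y = -13 (Y = -8 + (-4 - 1*1) = -8 + (-4 - 1) = -8 - 5 = -13)
C(g) = -36 + 4*I*sqrt(10) (C(g) = -36 + 4*sqrt(-13 + 3) = -36 + 4*sqrt(-10) = -36 + 4*(I*sqrt(10)) = -36 + 4*I*sqrt(10))
l(Q, A) = 1 (l(Q, A) = (A + Q)/(A + Q) = 1)
s = 18712 (s = 18713 - 1*1 = 18713 - 1 = 18712)
s - 1*13174 = 18712 - 1*13174 = 18712 - 13174 = 5538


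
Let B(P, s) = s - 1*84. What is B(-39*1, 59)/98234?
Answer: -25/98234 ≈ -0.00025449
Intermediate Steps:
B(P, s) = -84 + s (B(P, s) = s - 84 = -84 + s)
B(-39*1, 59)/98234 = (-84 + 59)/98234 = -25*1/98234 = -25/98234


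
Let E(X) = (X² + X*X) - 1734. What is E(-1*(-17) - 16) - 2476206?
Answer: -2477938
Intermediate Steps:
E(X) = -1734 + 2*X² (E(X) = (X² + X²) - 1734 = 2*X² - 1734 = -1734 + 2*X²)
E(-1*(-17) - 16) - 2476206 = (-1734 + 2*(-1*(-17) - 16)²) - 2476206 = (-1734 + 2*(17 - 16)²) - 2476206 = (-1734 + 2*1²) - 2476206 = (-1734 + 2*1) - 2476206 = (-1734 + 2) - 2476206 = -1732 - 2476206 = -2477938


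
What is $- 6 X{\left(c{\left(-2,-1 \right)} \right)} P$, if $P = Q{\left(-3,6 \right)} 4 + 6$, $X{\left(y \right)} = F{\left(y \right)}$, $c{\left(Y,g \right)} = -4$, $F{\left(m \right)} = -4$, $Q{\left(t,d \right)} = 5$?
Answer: $624$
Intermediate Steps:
$X{\left(y \right)} = -4$
$P = 26$ ($P = 5 \cdot 4 + 6 = 20 + 6 = 26$)
$- 6 X{\left(c{\left(-2,-1 \right)} \right)} P = \left(-6\right) \left(-4\right) 26 = 24 \cdot 26 = 624$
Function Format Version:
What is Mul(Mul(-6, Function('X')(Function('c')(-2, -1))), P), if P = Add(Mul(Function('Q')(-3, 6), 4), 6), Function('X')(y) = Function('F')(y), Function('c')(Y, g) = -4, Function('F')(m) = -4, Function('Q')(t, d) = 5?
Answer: 624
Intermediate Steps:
Function('X')(y) = -4
P = 26 (P = Add(Mul(5, 4), 6) = Add(20, 6) = 26)
Mul(Mul(-6, Function('X')(Function('c')(-2, -1))), P) = Mul(Mul(-6, -4), 26) = Mul(24, 26) = 624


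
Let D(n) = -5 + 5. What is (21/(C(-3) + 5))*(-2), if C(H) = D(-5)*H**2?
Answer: -42/5 ≈ -8.4000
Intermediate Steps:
D(n) = 0
C(H) = 0 (C(H) = 0*H**2 = 0)
(21/(C(-3) + 5))*(-2) = (21/(0 + 5))*(-2) = (21/5)*(-2) = -42/5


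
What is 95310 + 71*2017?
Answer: 238517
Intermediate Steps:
95310 + 71*2017 = 95310 + 143207 = 238517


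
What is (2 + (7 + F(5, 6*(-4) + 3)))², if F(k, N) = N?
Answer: 144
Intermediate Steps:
(2 + (7 + F(5, 6*(-4) + 3)))² = (2 + (7 + (6*(-4) + 3)))² = (2 + (7 + (-24 + 3)))² = (2 + (7 - 21))² = (2 - 14)² = (-12)² = 144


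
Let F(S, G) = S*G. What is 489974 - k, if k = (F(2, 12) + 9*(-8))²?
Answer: 487670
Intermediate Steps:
F(S, G) = G*S
k = 2304 (k = (12*2 + 9*(-8))² = (24 - 72)² = (-48)² = 2304)
489974 - k = 489974 - 1*2304 = 489974 - 2304 = 487670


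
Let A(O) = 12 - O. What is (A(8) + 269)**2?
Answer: 74529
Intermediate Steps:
(A(8) + 269)**2 = ((12 - 1*8) + 269)**2 = ((12 - 8) + 269)**2 = (4 + 269)**2 = 273**2 = 74529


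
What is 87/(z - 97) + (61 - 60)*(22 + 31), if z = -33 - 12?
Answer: 7439/142 ≈ 52.387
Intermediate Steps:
z = -45
87/(z - 97) + (61 - 60)*(22 + 31) = 87/(-45 - 97) + (61 - 60)*(22 + 31) = 87/(-142) + 1*53 = -1/142*87 + 53 = -87/142 + 53 = 7439/142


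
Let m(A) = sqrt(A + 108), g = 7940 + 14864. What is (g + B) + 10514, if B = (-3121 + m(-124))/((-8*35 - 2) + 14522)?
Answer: 474445199/14240 + I/3560 ≈ 33318.0 + 0.0002809*I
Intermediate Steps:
g = 22804
m(A) = sqrt(108 + A)
B = -3121/14240 + I/3560 (B = (-3121 + sqrt(108 - 124))/((-8*35 - 2) + 14522) = (-3121 + sqrt(-16))/((-280 - 2) + 14522) = (-3121 + 4*I)/(-282 + 14522) = (-3121 + 4*I)/14240 = (-3121 + 4*I)*(1/14240) = -3121/14240 + I/3560 ≈ -0.21917 + 0.0002809*I)
(g + B) + 10514 = (22804 + (-3121/14240 + I/3560)) + 10514 = (324725839/14240 + I/3560) + 10514 = 474445199/14240 + I/3560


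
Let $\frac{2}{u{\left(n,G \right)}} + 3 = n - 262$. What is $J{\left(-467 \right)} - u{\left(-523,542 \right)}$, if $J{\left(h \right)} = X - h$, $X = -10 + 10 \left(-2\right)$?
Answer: $\frac{172179}{394} \approx 437.0$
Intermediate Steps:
$u{\left(n,G \right)} = \frac{2}{-265 + n}$ ($u{\left(n,G \right)} = \frac{2}{-3 + \left(n - 262\right)} = \frac{2}{-3 + \left(-262 + n\right)} = \frac{2}{-265 + n}$)
$X = -30$ ($X = -10 - 20 = -30$)
$J{\left(h \right)} = -30 - h$
$J{\left(-467 \right)} - u{\left(-523,542 \right)} = \left(-30 - -467\right) - \frac{2}{-265 - 523} = \left(-30 + 467\right) - \frac{2}{-788} = 437 - 2 \left(- \frac{1}{788}\right) = 437 - - \frac{1}{394} = 437 + \frac{1}{394} = \frac{172179}{394}$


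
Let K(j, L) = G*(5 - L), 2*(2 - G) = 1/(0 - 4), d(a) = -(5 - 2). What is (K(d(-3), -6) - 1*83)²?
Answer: 227529/64 ≈ 3555.1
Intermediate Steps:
d(a) = -3 (d(a) = -1*3 = -3)
G = 17/8 (G = 2 - 1/(2*(0 - 4)) = 2 - ½/(-4) = 2 - ½*(-¼) = 2 + ⅛ = 17/8 ≈ 2.1250)
K(j, L) = 85/8 - 17*L/8 (K(j, L) = 17*(5 - L)/8 = 85/8 - 17*L/8)
(K(d(-3), -6) - 1*83)² = ((85/8 - 17/8*(-6)) - 1*83)² = ((85/8 + 51/4) - 83)² = (187/8 - 83)² = (-477/8)² = 227529/64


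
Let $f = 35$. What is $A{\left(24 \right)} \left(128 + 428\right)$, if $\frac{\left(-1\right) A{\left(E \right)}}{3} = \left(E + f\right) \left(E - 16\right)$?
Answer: $-787296$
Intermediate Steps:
$A{\left(E \right)} = - 3 \left(-16 + E\right) \left(35 + E\right)$ ($A{\left(E \right)} = - 3 \left(E + 35\right) \left(E - 16\right) = - 3 \left(35 + E\right) \left(-16 + E\right) = - 3 \left(-16 + E\right) \left(35 + E\right)$)
$A{\left(24 \right)} \left(128 + 428\right) = \left(1680 - 1368 - 3 \cdot 24^{2}\right) \left(128 + 428\right) = \left(1680 - 1368 - 1728\right) 556 = \left(-1416\right) 556 = -787296$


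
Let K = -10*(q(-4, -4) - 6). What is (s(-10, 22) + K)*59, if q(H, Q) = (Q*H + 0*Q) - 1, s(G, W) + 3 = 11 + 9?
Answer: -4307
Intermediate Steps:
s(G, W) = 17 (s(G, W) = -3 + (11 + 9) = -3 + 20 = 17)
q(H, Q) = -1 + H*Q (q(H, Q) = (H*Q + 0) - 1 = H*Q - 1 = -1 + H*Q)
K = -90 (K = -10*((-1 - 4*(-4)) - 6) = -10*((-1 + 16) - 6) = -10*(15 - 6) = -10*9 = -90)
(s(-10, 22) + K)*59 = (17 - 90)*59 = -73*59 = -4307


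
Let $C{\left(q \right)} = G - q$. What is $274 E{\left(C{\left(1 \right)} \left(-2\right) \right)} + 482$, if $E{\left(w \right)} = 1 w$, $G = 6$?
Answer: $-2258$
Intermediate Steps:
$C{\left(q \right)} = 6 - q$
$E{\left(w \right)} = w$
$274 E{\left(C{\left(1 \right)} \left(-2\right) \right)} + 482 = 274 \left(6 - 1\right) \left(-2\right) + 482 = 274 \cdot 5 \left(-2\right) + 482 = 274 \left(-10\right) + 482 = -2740 + 482 = -2258$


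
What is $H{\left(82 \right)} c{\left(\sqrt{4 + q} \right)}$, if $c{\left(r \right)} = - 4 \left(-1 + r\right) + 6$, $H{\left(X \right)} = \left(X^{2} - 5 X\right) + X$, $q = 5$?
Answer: $-12792$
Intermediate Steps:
$H{\left(X \right)} = X^{2} - 4 X$
$c{\left(r \right)} = 10 - 4 r$ ($c{\left(r \right)} = \left(4 - 4 r\right) + 6 = 10 - 4 r$)
$H{\left(82 \right)} c{\left(\sqrt{4 + q} \right)} = 82 \left(-4 + 82\right) \left(10 - 4 \sqrt{4 + 5}\right) = 82 \cdot 78 \left(10 - 4 \sqrt{9}\right) = 6396 \left(10 - 12\right) = 6396 \left(-2\right) = -12792$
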